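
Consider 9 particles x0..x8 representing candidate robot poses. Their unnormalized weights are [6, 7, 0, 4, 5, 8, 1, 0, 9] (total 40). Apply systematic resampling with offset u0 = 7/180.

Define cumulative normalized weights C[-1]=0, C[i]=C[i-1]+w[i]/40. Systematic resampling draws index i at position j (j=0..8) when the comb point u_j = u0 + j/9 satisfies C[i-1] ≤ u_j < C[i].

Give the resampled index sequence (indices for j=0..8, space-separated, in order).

C = [3/20, 13/40, 13/40, 17/40, 11/20, 3/4, 31/40, 31/40, 1]
j=0: u_0=7/180 ∈ [0, 3/20) → index 0
j=1: u_1=3/20 ∈ [3/20, 13/40) → index 1
j=2: u_2=47/180 ∈ [3/20, 13/40) → index 1
j=3: u_3=67/180 ∈ [13/40, 17/40) → index 3
j=4: u_4=29/60 ∈ [17/40, 11/20) → index 4
j=5: u_5=107/180 ∈ [11/20, 3/4) → index 5
j=6: u_6=127/180 ∈ [11/20, 3/4) → index 5
j=7: u_7=49/60 ∈ [31/40, 1) → index 8
j=8: u_8=167/180 ∈ [31/40, 1) → index 8

0 1 1 3 4 5 5 8 8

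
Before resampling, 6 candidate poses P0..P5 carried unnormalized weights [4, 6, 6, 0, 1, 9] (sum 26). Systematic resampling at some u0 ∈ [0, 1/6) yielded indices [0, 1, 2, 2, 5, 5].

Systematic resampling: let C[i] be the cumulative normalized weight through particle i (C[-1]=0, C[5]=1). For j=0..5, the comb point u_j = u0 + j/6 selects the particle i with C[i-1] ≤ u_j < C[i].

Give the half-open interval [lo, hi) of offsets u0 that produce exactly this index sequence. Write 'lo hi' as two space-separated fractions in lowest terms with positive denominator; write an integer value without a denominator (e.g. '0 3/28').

C = [2/13, 5/13, 8/13, 8/13, 17/26, 1]
j=0 picked index 0: u0 ∈ [0, 2/13)
j=1 picked index 1: u0 ∈ [-1/78, 17/78)
j=2 picked index 2: u0 ∈ [2/39, 11/39)
j=3 picked index 2: u0 ∈ [-3/26, 3/26)
j=4 picked index 5: u0 ∈ [-1/78, 1/3)
j=5 picked index 5: u0 ∈ [-7/39, 1/6)
intersection: [2/39, 3/26)

2/39 3/26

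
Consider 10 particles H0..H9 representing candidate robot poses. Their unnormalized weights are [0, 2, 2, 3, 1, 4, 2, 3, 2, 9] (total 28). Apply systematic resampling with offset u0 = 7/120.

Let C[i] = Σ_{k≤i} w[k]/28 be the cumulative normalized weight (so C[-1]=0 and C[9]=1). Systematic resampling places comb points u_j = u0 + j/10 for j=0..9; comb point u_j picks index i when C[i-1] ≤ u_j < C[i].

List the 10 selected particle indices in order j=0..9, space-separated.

C = [0, 1/14, 1/7, 1/4, 2/7, 3/7, 1/2, 17/28, 19/28, 1]
j=0: u_0=7/120 ∈ [0, 1/14) → index 1
j=1: u_1=19/120 ∈ [1/7, 1/4) → index 3
j=2: u_2=31/120 ∈ [1/4, 2/7) → index 4
j=3: u_3=43/120 ∈ [2/7, 3/7) → index 5
j=4: u_4=11/24 ∈ [3/7, 1/2) → index 6
j=5: u_5=67/120 ∈ [1/2, 17/28) → index 7
j=6: u_6=79/120 ∈ [17/28, 19/28) → index 8
j=7: u_7=91/120 ∈ [19/28, 1) → index 9
j=8: u_8=103/120 ∈ [19/28, 1) → index 9
j=9: u_9=23/24 ∈ [19/28, 1) → index 9

1 3 4 5 6 7 8 9 9 9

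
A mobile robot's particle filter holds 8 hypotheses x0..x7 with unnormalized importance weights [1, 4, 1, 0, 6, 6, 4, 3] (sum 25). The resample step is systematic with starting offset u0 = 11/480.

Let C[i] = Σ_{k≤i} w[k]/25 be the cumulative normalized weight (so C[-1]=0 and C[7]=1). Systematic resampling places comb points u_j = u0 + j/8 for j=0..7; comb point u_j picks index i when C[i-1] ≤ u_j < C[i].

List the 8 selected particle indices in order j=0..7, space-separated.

C = [1/25, 1/5, 6/25, 6/25, 12/25, 18/25, 22/25, 1]
j=0: u_0=11/480 ∈ [0, 1/25) → index 0
j=1: u_1=71/480 ∈ [1/25, 1/5) → index 1
j=2: u_2=131/480 ∈ [6/25, 12/25) → index 4
j=3: u_3=191/480 ∈ [6/25, 12/25) → index 4
j=4: u_4=251/480 ∈ [12/25, 18/25) → index 5
j=5: u_5=311/480 ∈ [12/25, 18/25) → index 5
j=6: u_6=371/480 ∈ [18/25, 22/25) → index 6
j=7: u_7=431/480 ∈ [22/25, 1) → index 7

0 1 4 4 5 5 6 7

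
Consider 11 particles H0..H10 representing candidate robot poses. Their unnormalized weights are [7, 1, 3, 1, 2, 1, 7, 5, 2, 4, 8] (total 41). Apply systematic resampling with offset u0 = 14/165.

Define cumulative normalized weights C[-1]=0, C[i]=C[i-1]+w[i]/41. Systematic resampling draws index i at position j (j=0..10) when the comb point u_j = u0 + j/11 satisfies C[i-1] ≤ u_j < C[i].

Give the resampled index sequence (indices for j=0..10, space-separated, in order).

C = [7/41, 8/41, 11/41, 12/41, 14/41, 15/41, 22/41, 27/41, 29/41, 33/41, 1]
j=0: u_0=14/165 ∈ [0, 7/41) → index 0
j=1: u_1=29/165 ∈ [7/41, 8/41) → index 1
j=2: u_2=4/15 ∈ [8/41, 11/41) → index 2
j=3: u_3=59/165 ∈ [14/41, 15/41) → index 5
j=4: u_4=74/165 ∈ [15/41, 22/41) → index 6
j=5: u_5=89/165 ∈ [22/41, 27/41) → index 7
j=6: u_6=104/165 ∈ [22/41, 27/41) → index 7
j=7: u_7=119/165 ∈ [29/41, 33/41) → index 9
j=8: u_8=134/165 ∈ [33/41, 1) → index 10
j=9: u_9=149/165 ∈ [33/41, 1) → index 10
j=10: u_10=164/165 ∈ [33/41, 1) → index 10

0 1 2 5 6 7 7 9 10 10 10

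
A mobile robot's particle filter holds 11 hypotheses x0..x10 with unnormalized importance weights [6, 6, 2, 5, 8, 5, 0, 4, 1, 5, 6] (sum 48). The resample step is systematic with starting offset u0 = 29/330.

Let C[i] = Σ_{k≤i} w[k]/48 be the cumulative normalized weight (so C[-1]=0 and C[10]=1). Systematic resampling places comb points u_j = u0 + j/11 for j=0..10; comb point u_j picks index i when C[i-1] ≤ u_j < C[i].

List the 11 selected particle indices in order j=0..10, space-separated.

0 1 2 3 4 4 5 7 9 10 10

C = [1/8, 1/4, 7/24, 19/48, 9/16, 2/3, 2/3, 3/4, 37/48, 7/8, 1]
j=0: u_0=29/330 ∈ [0, 1/8) → index 0
j=1: u_1=59/330 ∈ [1/8, 1/4) → index 1
j=2: u_2=89/330 ∈ [1/4, 7/24) → index 2
j=3: u_3=119/330 ∈ [7/24, 19/48) → index 3
j=4: u_4=149/330 ∈ [19/48, 9/16) → index 4
j=5: u_5=179/330 ∈ [19/48, 9/16) → index 4
j=6: u_6=19/30 ∈ [9/16, 2/3) → index 5
j=7: u_7=239/330 ∈ [2/3, 3/4) → index 7
j=8: u_8=269/330 ∈ [37/48, 7/8) → index 9
j=9: u_9=299/330 ∈ [7/8, 1) → index 10
j=10: u_10=329/330 ∈ [7/8, 1) → index 10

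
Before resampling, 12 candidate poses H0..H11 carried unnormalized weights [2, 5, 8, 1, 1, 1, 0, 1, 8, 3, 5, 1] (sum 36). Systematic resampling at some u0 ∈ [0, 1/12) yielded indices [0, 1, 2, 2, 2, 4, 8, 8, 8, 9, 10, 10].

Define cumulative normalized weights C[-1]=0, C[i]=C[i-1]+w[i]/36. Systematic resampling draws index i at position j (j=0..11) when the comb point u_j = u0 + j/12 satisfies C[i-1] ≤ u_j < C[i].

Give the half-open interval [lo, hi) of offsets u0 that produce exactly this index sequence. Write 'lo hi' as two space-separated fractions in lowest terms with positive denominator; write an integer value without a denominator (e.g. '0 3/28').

1/36 1/18

C = [1/18, 7/36, 5/12, 4/9, 17/36, 1/2, 1/2, 19/36, 3/4, 5/6, 35/36, 1]
j=0 picked index 0: u0 ∈ [0, 1/18)
j=1 picked index 1: u0 ∈ [-1/36, 1/9)
j=2 picked index 2: u0 ∈ [1/36, 1/4)
j=3 picked index 2: u0 ∈ [-1/18, 1/6)
j=4 picked index 2: u0 ∈ [-5/36, 1/12)
j=5 picked index 4: u0 ∈ [1/36, 1/18)
j=6 picked index 8: u0 ∈ [1/36, 1/4)
j=7 picked index 8: u0 ∈ [-1/18, 1/6)
j=8 picked index 8: u0 ∈ [-5/36, 1/12)
j=9 picked index 9: u0 ∈ [0, 1/12)
j=10 picked index 10: u0 ∈ [0, 5/36)
j=11 picked index 10: u0 ∈ [-1/12, 1/18)
intersection: [1/36, 1/18)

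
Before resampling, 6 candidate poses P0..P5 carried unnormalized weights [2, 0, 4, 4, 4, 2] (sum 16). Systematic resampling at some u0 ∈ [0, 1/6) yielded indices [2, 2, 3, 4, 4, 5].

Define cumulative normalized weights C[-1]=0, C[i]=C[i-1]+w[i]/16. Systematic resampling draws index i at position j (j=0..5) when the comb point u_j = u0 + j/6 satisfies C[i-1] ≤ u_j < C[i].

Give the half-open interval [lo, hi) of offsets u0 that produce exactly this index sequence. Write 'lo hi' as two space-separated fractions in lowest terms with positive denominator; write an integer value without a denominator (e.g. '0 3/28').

1/8 1/6

C = [1/8, 1/8, 3/8, 5/8, 7/8, 1]
j=0 picked index 2: u0 ∈ [1/8, 3/8)
j=1 picked index 2: u0 ∈ [-1/24, 5/24)
j=2 picked index 3: u0 ∈ [1/24, 7/24)
j=3 picked index 4: u0 ∈ [1/8, 3/8)
j=4 picked index 4: u0 ∈ [-1/24, 5/24)
j=5 picked index 5: u0 ∈ [1/24, 1/6)
intersection: [1/8, 1/6)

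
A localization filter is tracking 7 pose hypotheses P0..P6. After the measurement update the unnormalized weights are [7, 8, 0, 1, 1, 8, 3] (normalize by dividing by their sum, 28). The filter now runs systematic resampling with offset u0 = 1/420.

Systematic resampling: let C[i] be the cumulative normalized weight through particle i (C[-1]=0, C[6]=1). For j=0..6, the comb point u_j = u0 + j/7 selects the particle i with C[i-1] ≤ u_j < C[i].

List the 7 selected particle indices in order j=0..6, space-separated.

C = [1/4, 15/28, 15/28, 4/7, 17/28, 25/28, 1]
j=0: u_0=1/420 ∈ [0, 1/4) → index 0
j=1: u_1=61/420 ∈ [0, 1/4) → index 0
j=2: u_2=121/420 ∈ [1/4, 15/28) → index 1
j=3: u_3=181/420 ∈ [1/4, 15/28) → index 1
j=4: u_4=241/420 ∈ [4/7, 17/28) → index 4
j=5: u_5=43/60 ∈ [17/28, 25/28) → index 5
j=6: u_6=361/420 ∈ [17/28, 25/28) → index 5

0 0 1 1 4 5 5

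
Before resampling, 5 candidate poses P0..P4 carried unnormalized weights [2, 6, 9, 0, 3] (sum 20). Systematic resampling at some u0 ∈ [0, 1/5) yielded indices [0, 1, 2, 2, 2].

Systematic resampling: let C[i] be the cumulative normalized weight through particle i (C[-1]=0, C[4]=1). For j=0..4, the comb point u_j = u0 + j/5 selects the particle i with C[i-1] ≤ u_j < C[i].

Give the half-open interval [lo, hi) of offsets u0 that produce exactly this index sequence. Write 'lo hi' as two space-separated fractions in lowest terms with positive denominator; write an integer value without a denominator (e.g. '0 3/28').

0 1/20

C = [1/10, 2/5, 17/20, 17/20, 1]
j=0 picked index 0: u0 ∈ [0, 1/10)
j=1 picked index 1: u0 ∈ [-1/10, 1/5)
j=2 picked index 2: u0 ∈ [0, 9/20)
j=3 picked index 2: u0 ∈ [-1/5, 1/4)
j=4 picked index 2: u0 ∈ [-2/5, 1/20)
intersection: [0, 1/20)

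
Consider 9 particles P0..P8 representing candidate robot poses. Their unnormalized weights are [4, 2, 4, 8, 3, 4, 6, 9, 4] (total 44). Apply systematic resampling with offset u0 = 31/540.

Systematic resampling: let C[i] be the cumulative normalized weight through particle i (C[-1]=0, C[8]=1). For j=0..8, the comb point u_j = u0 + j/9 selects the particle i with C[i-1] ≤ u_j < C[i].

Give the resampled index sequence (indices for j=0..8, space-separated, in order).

0 2 3 3 5 6 7 7 8

C = [1/11, 3/22, 5/22, 9/22, 21/44, 25/44, 31/44, 10/11, 1]
j=0: u_0=31/540 ∈ [0, 1/11) → index 0
j=1: u_1=91/540 ∈ [3/22, 5/22) → index 2
j=2: u_2=151/540 ∈ [5/22, 9/22) → index 3
j=3: u_3=211/540 ∈ [5/22, 9/22) → index 3
j=4: u_4=271/540 ∈ [21/44, 25/44) → index 5
j=5: u_5=331/540 ∈ [25/44, 31/44) → index 6
j=6: u_6=391/540 ∈ [31/44, 10/11) → index 7
j=7: u_7=451/540 ∈ [31/44, 10/11) → index 7
j=8: u_8=511/540 ∈ [10/11, 1) → index 8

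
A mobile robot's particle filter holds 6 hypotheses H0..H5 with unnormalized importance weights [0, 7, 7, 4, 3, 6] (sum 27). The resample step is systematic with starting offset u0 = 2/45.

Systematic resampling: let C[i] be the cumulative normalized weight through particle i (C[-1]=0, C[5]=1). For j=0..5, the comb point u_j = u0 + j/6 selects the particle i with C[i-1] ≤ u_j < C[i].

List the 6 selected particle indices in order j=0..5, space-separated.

1 1 2 3 4 5

C = [0, 7/27, 14/27, 2/3, 7/9, 1]
j=0: u_0=2/45 ∈ [0, 7/27) → index 1
j=1: u_1=19/90 ∈ [0, 7/27) → index 1
j=2: u_2=17/45 ∈ [7/27, 14/27) → index 2
j=3: u_3=49/90 ∈ [14/27, 2/3) → index 3
j=4: u_4=32/45 ∈ [2/3, 7/9) → index 4
j=5: u_5=79/90 ∈ [7/9, 1) → index 5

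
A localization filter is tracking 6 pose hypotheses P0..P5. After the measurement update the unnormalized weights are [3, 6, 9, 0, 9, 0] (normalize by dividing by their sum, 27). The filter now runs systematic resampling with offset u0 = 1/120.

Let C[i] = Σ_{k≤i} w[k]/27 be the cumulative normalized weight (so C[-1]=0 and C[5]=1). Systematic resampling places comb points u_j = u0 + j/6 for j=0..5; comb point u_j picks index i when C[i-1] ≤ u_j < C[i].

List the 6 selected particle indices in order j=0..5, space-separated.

C = [1/9, 1/3, 2/3, 2/3, 1, 1]
j=0: u_0=1/120 ∈ [0, 1/9) → index 0
j=1: u_1=7/40 ∈ [1/9, 1/3) → index 1
j=2: u_2=41/120 ∈ [1/3, 2/3) → index 2
j=3: u_3=61/120 ∈ [1/3, 2/3) → index 2
j=4: u_4=27/40 ∈ [2/3, 1) → index 4
j=5: u_5=101/120 ∈ [2/3, 1) → index 4

0 1 2 2 4 4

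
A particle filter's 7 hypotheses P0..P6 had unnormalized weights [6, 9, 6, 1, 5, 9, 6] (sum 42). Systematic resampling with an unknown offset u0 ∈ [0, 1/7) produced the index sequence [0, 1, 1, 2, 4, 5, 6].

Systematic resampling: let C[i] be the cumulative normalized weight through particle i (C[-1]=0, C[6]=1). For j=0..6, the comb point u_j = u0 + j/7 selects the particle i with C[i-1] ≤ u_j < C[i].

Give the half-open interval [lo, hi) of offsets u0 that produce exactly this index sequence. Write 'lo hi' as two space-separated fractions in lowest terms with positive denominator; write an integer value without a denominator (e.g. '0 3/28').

0 1/14

C = [1/7, 5/14, 1/2, 11/21, 9/14, 6/7, 1]
j=0 picked index 0: u0 ∈ [0, 1/7)
j=1 picked index 1: u0 ∈ [0, 3/14)
j=2 picked index 1: u0 ∈ [-1/7, 1/14)
j=3 picked index 2: u0 ∈ [-1/14, 1/14)
j=4 picked index 4: u0 ∈ [-1/21, 1/14)
j=5 picked index 5: u0 ∈ [-1/14, 1/7)
j=6 picked index 6: u0 ∈ [0, 1/7)
intersection: [0, 1/14)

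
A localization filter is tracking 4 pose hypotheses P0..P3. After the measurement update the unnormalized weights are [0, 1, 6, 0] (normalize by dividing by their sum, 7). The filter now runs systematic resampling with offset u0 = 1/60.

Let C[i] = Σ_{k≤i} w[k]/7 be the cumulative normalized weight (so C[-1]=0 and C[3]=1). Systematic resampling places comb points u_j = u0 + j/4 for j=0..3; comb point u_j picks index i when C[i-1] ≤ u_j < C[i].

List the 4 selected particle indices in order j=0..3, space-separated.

1 2 2 2

C = [0, 1/7, 1, 1]
j=0: u_0=1/60 ∈ [0, 1/7) → index 1
j=1: u_1=4/15 ∈ [1/7, 1) → index 2
j=2: u_2=31/60 ∈ [1/7, 1) → index 2
j=3: u_3=23/30 ∈ [1/7, 1) → index 2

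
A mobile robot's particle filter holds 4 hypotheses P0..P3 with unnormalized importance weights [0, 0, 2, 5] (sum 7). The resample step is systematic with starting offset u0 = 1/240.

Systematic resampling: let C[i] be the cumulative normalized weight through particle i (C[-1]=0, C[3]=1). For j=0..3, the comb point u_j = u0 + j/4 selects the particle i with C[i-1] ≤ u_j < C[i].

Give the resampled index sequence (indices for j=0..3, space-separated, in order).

C = [0, 0, 2/7, 1]
j=0: u_0=1/240 ∈ [0, 2/7) → index 2
j=1: u_1=61/240 ∈ [0, 2/7) → index 2
j=2: u_2=121/240 ∈ [2/7, 1) → index 3
j=3: u_3=181/240 ∈ [2/7, 1) → index 3

2 2 3 3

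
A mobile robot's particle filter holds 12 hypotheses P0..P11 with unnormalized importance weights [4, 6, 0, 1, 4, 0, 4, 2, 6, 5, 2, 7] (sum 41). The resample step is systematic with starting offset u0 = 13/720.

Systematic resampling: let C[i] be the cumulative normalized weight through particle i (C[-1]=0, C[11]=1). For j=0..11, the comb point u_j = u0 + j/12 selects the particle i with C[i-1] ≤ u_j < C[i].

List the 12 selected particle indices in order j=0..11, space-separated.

0 1 1 3 4 6 8 8 9 9 11 11

C = [4/41, 10/41, 10/41, 11/41, 15/41, 15/41, 19/41, 21/41, 27/41, 32/41, 34/41, 1]
j=0: u_0=13/720 ∈ [0, 4/41) → index 0
j=1: u_1=73/720 ∈ [4/41, 10/41) → index 1
j=2: u_2=133/720 ∈ [4/41, 10/41) → index 1
j=3: u_3=193/720 ∈ [10/41, 11/41) → index 3
j=4: u_4=253/720 ∈ [11/41, 15/41) → index 4
j=5: u_5=313/720 ∈ [15/41, 19/41) → index 6
j=6: u_6=373/720 ∈ [21/41, 27/41) → index 8
j=7: u_7=433/720 ∈ [21/41, 27/41) → index 8
j=8: u_8=493/720 ∈ [27/41, 32/41) → index 9
j=9: u_9=553/720 ∈ [27/41, 32/41) → index 9
j=10: u_10=613/720 ∈ [34/41, 1) → index 11
j=11: u_11=673/720 ∈ [34/41, 1) → index 11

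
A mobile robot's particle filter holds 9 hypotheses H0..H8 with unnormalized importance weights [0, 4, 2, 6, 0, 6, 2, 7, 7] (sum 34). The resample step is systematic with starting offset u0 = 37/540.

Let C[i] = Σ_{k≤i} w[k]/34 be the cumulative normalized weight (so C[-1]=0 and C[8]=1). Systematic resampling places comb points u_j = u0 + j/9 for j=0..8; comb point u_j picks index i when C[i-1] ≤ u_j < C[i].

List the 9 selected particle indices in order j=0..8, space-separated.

1 3 3 5 5 7 7 8 8

C = [0, 2/17, 3/17, 6/17, 6/17, 9/17, 10/17, 27/34, 1]
j=0: u_0=37/540 ∈ [0, 2/17) → index 1
j=1: u_1=97/540 ∈ [3/17, 6/17) → index 3
j=2: u_2=157/540 ∈ [3/17, 6/17) → index 3
j=3: u_3=217/540 ∈ [6/17, 9/17) → index 5
j=4: u_4=277/540 ∈ [6/17, 9/17) → index 5
j=5: u_5=337/540 ∈ [10/17, 27/34) → index 7
j=6: u_6=397/540 ∈ [10/17, 27/34) → index 7
j=7: u_7=457/540 ∈ [27/34, 1) → index 8
j=8: u_8=517/540 ∈ [27/34, 1) → index 8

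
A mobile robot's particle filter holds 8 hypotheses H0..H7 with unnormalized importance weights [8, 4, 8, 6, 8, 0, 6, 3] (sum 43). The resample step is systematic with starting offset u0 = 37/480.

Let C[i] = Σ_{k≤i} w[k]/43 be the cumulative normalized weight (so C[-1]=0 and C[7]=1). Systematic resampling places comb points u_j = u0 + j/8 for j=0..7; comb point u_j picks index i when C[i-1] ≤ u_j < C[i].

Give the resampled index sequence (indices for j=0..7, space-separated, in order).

C = [8/43, 12/43, 20/43, 26/43, 34/43, 34/43, 40/43, 1]
j=0: u_0=37/480 ∈ [0, 8/43) → index 0
j=1: u_1=97/480 ∈ [8/43, 12/43) → index 1
j=2: u_2=157/480 ∈ [12/43, 20/43) → index 2
j=3: u_3=217/480 ∈ [12/43, 20/43) → index 2
j=4: u_4=277/480 ∈ [20/43, 26/43) → index 3
j=5: u_5=337/480 ∈ [26/43, 34/43) → index 4
j=6: u_6=397/480 ∈ [34/43, 40/43) → index 6
j=7: u_7=457/480 ∈ [40/43, 1) → index 7

0 1 2 2 3 4 6 7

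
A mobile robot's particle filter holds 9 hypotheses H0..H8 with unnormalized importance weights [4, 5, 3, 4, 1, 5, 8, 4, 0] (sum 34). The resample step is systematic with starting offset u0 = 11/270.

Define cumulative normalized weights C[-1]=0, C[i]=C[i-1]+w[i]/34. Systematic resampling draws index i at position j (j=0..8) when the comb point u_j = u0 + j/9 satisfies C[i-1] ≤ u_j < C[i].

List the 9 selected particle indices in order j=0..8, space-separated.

C = [2/17, 9/34, 6/17, 8/17, 1/2, 11/17, 15/17, 1, 1]
j=0: u_0=11/270 ∈ [0, 2/17) → index 0
j=1: u_1=41/270 ∈ [2/17, 9/34) → index 1
j=2: u_2=71/270 ∈ [2/17, 9/34) → index 1
j=3: u_3=101/270 ∈ [6/17, 8/17) → index 3
j=4: u_4=131/270 ∈ [8/17, 1/2) → index 4
j=5: u_5=161/270 ∈ [1/2, 11/17) → index 5
j=6: u_6=191/270 ∈ [11/17, 15/17) → index 6
j=7: u_7=221/270 ∈ [11/17, 15/17) → index 6
j=8: u_8=251/270 ∈ [15/17, 1) → index 7

0 1 1 3 4 5 6 6 7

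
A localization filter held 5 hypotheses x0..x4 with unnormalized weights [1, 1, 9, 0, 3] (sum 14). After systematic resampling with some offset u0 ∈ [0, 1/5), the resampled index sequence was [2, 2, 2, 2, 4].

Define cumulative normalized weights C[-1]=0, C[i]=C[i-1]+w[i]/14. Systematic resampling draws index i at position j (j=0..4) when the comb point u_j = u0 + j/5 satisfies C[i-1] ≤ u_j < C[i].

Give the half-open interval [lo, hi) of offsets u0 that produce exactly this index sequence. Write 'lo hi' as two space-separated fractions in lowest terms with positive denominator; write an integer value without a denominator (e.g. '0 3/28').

1/7 13/70

C = [1/14, 1/7, 11/14, 11/14, 1]
j=0 picked index 2: u0 ∈ [1/7, 11/14)
j=1 picked index 2: u0 ∈ [-2/35, 41/70)
j=2 picked index 2: u0 ∈ [-9/35, 27/70)
j=3 picked index 2: u0 ∈ [-16/35, 13/70)
j=4 picked index 4: u0 ∈ [-1/70, 1/5)
intersection: [1/7, 13/70)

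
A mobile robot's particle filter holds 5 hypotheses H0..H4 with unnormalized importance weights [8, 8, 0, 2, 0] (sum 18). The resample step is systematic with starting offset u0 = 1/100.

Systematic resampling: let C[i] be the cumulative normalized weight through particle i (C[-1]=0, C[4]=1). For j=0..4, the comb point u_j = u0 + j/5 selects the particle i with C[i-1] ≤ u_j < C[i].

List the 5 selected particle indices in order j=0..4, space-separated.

0 0 0 1 1

C = [4/9, 8/9, 8/9, 1, 1]
j=0: u_0=1/100 ∈ [0, 4/9) → index 0
j=1: u_1=21/100 ∈ [0, 4/9) → index 0
j=2: u_2=41/100 ∈ [0, 4/9) → index 0
j=3: u_3=61/100 ∈ [4/9, 8/9) → index 1
j=4: u_4=81/100 ∈ [4/9, 8/9) → index 1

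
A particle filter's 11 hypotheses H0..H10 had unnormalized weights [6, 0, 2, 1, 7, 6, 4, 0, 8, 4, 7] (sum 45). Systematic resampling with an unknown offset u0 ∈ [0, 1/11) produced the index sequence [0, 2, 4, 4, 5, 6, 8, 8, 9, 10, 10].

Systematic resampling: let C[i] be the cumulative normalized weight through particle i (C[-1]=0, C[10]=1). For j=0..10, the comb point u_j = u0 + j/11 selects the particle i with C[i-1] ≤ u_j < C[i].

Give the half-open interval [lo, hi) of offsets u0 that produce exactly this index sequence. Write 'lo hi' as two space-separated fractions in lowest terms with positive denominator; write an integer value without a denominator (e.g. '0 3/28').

7/165 41/495

C = [2/15, 2/15, 8/45, 1/5, 16/45, 22/45, 26/45, 26/45, 34/45, 38/45, 1]
j=0 picked index 0: u0 ∈ [0, 2/15)
j=1 picked index 2: u0 ∈ [7/165, 43/495)
j=2 picked index 4: u0 ∈ [1/55, 86/495)
j=3 picked index 4: u0 ∈ [-4/55, 41/495)
j=4 picked index 5: u0 ∈ [-4/495, 62/495)
j=5 picked index 6: u0 ∈ [17/495, 61/495)
j=6 picked index 8: u0 ∈ [16/495, 104/495)
j=7 picked index 8: u0 ∈ [-29/495, 59/495)
j=8 picked index 9: u0 ∈ [14/495, 58/495)
j=9 picked index 10: u0 ∈ [13/495, 2/11)
j=10 picked index 10: u0 ∈ [-32/495, 1/11)
intersection: [7/165, 41/495)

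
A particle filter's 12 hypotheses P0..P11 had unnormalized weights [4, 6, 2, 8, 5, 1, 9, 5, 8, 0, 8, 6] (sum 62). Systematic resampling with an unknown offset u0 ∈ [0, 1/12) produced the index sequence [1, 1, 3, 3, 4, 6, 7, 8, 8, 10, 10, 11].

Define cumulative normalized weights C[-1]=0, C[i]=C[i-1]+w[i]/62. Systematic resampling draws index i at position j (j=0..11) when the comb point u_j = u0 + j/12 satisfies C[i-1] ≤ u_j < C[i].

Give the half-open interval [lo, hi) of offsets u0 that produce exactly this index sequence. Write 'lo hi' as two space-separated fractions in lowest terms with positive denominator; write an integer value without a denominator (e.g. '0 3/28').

2/31 13/186

C = [2/31, 5/31, 6/31, 10/31, 25/62, 13/31, 35/62, 20/31, 24/31, 24/31, 28/31, 1]
j=0 picked index 1: u0 ∈ [2/31, 5/31)
j=1 picked index 1: u0 ∈ [-7/372, 29/372)
j=2 picked index 3: u0 ∈ [5/186, 29/186)
j=3 picked index 3: u0 ∈ [-7/124, 9/124)
j=4 picked index 4: u0 ∈ [-1/93, 13/186)
j=5 picked index 6: u0 ∈ [1/372, 55/372)
j=6 picked index 7: u0 ∈ [2/31, 9/62)
j=7 picked index 8: u0 ∈ [23/372, 71/372)
j=8 picked index 8: u0 ∈ [-2/93, 10/93)
j=9 picked index 10: u0 ∈ [3/124, 19/124)
j=10 picked index 10: u0 ∈ [-11/186, 13/186)
j=11 picked index 11: u0 ∈ [-5/372, 1/12)
intersection: [2/31, 13/186)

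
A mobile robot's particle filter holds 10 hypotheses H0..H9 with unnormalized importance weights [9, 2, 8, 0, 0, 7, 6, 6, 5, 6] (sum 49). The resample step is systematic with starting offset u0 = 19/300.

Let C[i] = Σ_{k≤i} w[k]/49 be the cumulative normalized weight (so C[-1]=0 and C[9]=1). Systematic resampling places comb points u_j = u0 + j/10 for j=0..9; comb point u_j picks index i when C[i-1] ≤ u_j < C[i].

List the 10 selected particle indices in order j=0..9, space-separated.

C = [9/49, 11/49, 19/49, 19/49, 19/49, 26/49, 32/49, 38/49, 43/49, 1]
j=0: u_0=19/300 ∈ [0, 9/49) → index 0
j=1: u_1=49/300 ∈ [0, 9/49) → index 0
j=2: u_2=79/300 ∈ [11/49, 19/49) → index 2
j=3: u_3=109/300 ∈ [11/49, 19/49) → index 2
j=4: u_4=139/300 ∈ [19/49, 26/49) → index 5
j=5: u_5=169/300 ∈ [26/49, 32/49) → index 6
j=6: u_6=199/300 ∈ [32/49, 38/49) → index 7
j=7: u_7=229/300 ∈ [32/49, 38/49) → index 7
j=8: u_8=259/300 ∈ [38/49, 43/49) → index 8
j=9: u_9=289/300 ∈ [43/49, 1) → index 9

0 0 2 2 5 6 7 7 8 9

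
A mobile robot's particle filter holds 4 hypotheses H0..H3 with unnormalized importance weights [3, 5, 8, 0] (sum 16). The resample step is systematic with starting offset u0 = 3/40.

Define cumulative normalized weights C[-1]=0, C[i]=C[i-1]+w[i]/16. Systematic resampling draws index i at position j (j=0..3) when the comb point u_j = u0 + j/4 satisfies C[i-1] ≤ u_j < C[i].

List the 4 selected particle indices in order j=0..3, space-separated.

0 1 2 2

C = [3/16, 1/2, 1, 1]
j=0: u_0=3/40 ∈ [0, 3/16) → index 0
j=1: u_1=13/40 ∈ [3/16, 1/2) → index 1
j=2: u_2=23/40 ∈ [1/2, 1) → index 2
j=3: u_3=33/40 ∈ [1/2, 1) → index 2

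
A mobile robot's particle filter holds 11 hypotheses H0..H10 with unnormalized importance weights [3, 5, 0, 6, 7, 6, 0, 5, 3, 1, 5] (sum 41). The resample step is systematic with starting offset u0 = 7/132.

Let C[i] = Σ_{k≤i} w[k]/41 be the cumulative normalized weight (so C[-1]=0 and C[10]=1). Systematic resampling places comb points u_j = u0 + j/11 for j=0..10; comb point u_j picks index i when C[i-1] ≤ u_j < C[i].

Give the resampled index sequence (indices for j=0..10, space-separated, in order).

C = [3/41, 8/41, 8/41, 14/41, 21/41, 27/41, 27/41, 32/41, 35/41, 36/41, 1]
j=0: u_0=7/132 ∈ [0, 3/41) → index 0
j=1: u_1=19/132 ∈ [3/41, 8/41) → index 1
j=2: u_2=31/132 ∈ [8/41, 14/41) → index 3
j=3: u_3=43/132 ∈ [8/41, 14/41) → index 3
j=4: u_4=5/12 ∈ [14/41, 21/41) → index 4
j=5: u_5=67/132 ∈ [14/41, 21/41) → index 4
j=6: u_6=79/132 ∈ [21/41, 27/41) → index 5
j=7: u_7=91/132 ∈ [27/41, 32/41) → index 7
j=8: u_8=103/132 ∈ [27/41, 32/41) → index 7
j=9: u_9=115/132 ∈ [35/41, 36/41) → index 9
j=10: u_10=127/132 ∈ [36/41, 1) → index 10

0 1 3 3 4 4 5 7 7 9 10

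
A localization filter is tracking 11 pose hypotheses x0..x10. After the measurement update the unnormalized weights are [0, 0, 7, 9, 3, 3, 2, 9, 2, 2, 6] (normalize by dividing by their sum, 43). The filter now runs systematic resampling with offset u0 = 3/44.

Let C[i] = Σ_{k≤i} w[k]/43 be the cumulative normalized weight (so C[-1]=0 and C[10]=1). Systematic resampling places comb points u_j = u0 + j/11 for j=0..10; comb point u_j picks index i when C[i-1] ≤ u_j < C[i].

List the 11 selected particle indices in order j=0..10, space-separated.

2 2 3 3 4 6 7 7 8 10 10

C = [0, 0, 7/43, 16/43, 19/43, 22/43, 24/43, 33/43, 35/43, 37/43, 1]
j=0: u_0=3/44 ∈ [0, 7/43) → index 2
j=1: u_1=7/44 ∈ [0, 7/43) → index 2
j=2: u_2=1/4 ∈ [7/43, 16/43) → index 3
j=3: u_3=15/44 ∈ [7/43, 16/43) → index 3
j=4: u_4=19/44 ∈ [16/43, 19/43) → index 4
j=5: u_5=23/44 ∈ [22/43, 24/43) → index 6
j=6: u_6=27/44 ∈ [24/43, 33/43) → index 7
j=7: u_7=31/44 ∈ [24/43, 33/43) → index 7
j=8: u_8=35/44 ∈ [33/43, 35/43) → index 8
j=9: u_9=39/44 ∈ [37/43, 1) → index 10
j=10: u_10=43/44 ∈ [37/43, 1) → index 10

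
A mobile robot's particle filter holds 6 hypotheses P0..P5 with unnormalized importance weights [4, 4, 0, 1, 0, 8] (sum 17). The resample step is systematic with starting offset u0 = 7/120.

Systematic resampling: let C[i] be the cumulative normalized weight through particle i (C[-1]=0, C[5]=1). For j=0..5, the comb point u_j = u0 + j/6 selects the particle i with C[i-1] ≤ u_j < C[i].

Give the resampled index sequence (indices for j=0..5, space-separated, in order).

C = [4/17, 8/17, 8/17, 9/17, 9/17, 1]
j=0: u_0=7/120 ∈ [0, 4/17) → index 0
j=1: u_1=9/40 ∈ [0, 4/17) → index 0
j=2: u_2=47/120 ∈ [4/17, 8/17) → index 1
j=3: u_3=67/120 ∈ [9/17, 1) → index 5
j=4: u_4=29/40 ∈ [9/17, 1) → index 5
j=5: u_5=107/120 ∈ [9/17, 1) → index 5

0 0 1 5 5 5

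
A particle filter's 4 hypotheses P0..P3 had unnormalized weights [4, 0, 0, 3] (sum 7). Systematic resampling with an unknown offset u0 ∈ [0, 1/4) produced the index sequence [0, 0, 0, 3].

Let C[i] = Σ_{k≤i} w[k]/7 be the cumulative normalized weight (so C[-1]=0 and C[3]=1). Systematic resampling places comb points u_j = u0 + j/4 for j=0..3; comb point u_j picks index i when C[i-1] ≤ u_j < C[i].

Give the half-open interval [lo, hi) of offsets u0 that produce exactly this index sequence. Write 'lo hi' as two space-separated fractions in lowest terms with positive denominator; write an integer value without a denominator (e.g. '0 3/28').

C = [4/7, 4/7, 4/7, 1]
j=0 picked index 0: u0 ∈ [0, 4/7)
j=1 picked index 0: u0 ∈ [-1/4, 9/28)
j=2 picked index 0: u0 ∈ [-1/2, 1/14)
j=3 picked index 3: u0 ∈ [-5/28, 1/4)
intersection: [0, 1/14)

0 1/14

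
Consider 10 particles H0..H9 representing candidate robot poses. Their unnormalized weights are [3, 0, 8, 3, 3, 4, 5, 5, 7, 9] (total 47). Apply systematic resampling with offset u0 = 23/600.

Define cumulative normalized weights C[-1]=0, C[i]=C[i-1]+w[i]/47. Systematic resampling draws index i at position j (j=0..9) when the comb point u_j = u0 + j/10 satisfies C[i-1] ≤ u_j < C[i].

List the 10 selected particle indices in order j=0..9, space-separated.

0 2 3 4 5 6 7 8 9 9

C = [3/47, 3/47, 11/47, 14/47, 17/47, 21/47, 26/47, 31/47, 38/47, 1]
j=0: u_0=23/600 ∈ [0, 3/47) → index 0
j=1: u_1=83/600 ∈ [3/47, 11/47) → index 2
j=2: u_2=143/600 ∈ [11/47, 14/47) → index 3
j=3: u_3=203/600 ∈ [14/47, 17/47) → index 4
j=4: u_4=263/600 ∈ [17/47, 21/47) → index 5
j=5: u_5=323/600 ∈ [21/47, 26/47) → index 6
j=6: u_6=383/600 ∈ [26/47, 31/47) → index 7
j=7: u_7=443/600 ∈ [31/47, 38/47) → index 8
j=8: u_8=503/600 ∈ [38/47, 1) → index 9
j=9: u_9=563/600 ∈ [38/47, 1) → index 9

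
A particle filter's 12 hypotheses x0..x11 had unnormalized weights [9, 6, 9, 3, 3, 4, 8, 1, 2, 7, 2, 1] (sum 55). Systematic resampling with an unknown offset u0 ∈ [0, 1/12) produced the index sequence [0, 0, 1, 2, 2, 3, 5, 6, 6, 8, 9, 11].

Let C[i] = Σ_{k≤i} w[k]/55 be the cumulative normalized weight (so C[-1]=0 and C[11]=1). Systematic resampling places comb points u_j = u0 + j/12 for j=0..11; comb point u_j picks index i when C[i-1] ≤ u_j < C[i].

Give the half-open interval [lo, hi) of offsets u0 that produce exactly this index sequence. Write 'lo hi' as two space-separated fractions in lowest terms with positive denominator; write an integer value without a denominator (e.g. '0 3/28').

43/660 3/44

C = [9/55, 3/11, 24/55, 27/55, 6/11, 34/55, 42/55, 43/55, 9/11, 52/55, 54/55, 1]
j=0 picked index 0: u0 ∈ [0, 9/55)
j=1 picked index 0: u0 ∈ [-1/12, 53/660)
j=2 picked index 1: u0 ∈ [-1/330, 7/66)
j=3 picked index 2: u0 ∈ [1/44, 41/220)
j=4 picked index 2: u0 ∈ [-2/33, 17/165)
j=5 picked index 3: u0 ∈ [13/660, 49/660)
j=6 picked index 5: u0 ∈ [1/22, 13/110)
j=7 picked index 6: u0 ∈ [23/660, 119/660)
j=8 picked index 6: u0 ∈ [-8/165, 16/165)
j=9 picked index 8: u0 ∈ [7/220, 3/44)
j=10 picked index 9: u0 ∈ [-1/66, 37/330)
j=11 picked index 11: u0 ∈ [43/660, 1/12)
intersection: [43/660, 3/44)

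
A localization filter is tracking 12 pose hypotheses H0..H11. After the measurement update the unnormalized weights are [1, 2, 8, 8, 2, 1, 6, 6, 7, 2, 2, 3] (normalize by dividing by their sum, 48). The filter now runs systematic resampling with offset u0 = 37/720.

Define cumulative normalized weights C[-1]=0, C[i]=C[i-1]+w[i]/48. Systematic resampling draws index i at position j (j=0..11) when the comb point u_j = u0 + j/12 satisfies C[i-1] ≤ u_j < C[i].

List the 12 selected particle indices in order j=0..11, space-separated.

1 2 2 3 3 6 6 7 8 8 9 11

C = [1/48, 1/16, 11/48, 19/48, 7/16, 11/24, 7/12, 17/24, 41/48, 43/48, 15/16, 1]
j=0: u_0=37/720 ∈ [1/48, 1/16) → index 1
j=1: u_1=97/720 ∈ [1/16, 11/48) → index 2
j=2: u_2=157/720 ∈ [1/16, 11/48) → index 2
j=3: u_3=217/720 ∈ [11/48, 19/48) → index 3
j=4: u_4=277/720 ∈ [11/48, 19/48) → index 3
j=5: u_5=337/720 ∈ [11/24, 7/12) → index 6
j=6: u_6=397/720 ∈ [11/24, 7/12) → index 6
j=7: u_7=457/720 ∈ [7/12, 17/24) → index 7
j=8: u_8=517/720 ∈ [17/24, 41/48) → index 8
j=9: u_9=577/720 ∈ [17/24, 41/48) → index 8
j=10: u_10=637/720 ∈ [41/48, 43/48) → index 9
j=11: u_11=697/720 ∈ [15/16, 1) → index 11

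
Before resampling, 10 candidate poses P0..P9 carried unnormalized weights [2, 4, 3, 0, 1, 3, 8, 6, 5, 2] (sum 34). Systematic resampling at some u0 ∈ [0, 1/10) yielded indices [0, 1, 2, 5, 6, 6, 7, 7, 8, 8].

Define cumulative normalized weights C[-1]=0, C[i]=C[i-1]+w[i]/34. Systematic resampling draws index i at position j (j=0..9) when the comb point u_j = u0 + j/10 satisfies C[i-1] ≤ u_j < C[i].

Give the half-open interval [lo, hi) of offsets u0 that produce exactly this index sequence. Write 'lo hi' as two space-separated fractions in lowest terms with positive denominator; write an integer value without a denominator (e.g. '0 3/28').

C = [1/17, 3/17, 9/34, 9/34, 5/17, 13/34, 21/34, 27/34, 16/17, 1]
j=0 picked index 0: u0 ∈ [0, 1/17)
j=1 picked index 1: u0 ∈ [-7/170, 13/170)
j=2 picked index 2: u0 ∈ [-2/85, 11/170)
j=3 picked index 5: u0 ∈ [-1/170, 7/85)
j=4 picked index 6: u0 ∈ [-3/170, 37/170)
j=5 picked index 6: u0 ∈ [-2/17, 2/17)
j=6 picked index 7: u0 ∈ [3/170, 33/170)
j=7 picked index 7: u0 ∈ [-7/85, 8/85)
j=8 picked index 8: u0 ∈ [-1/170, 12/85)
j=9 picked index 8: u0 ∈ [-9/85, 7/170)
intersection: [3/170, 7/170)

3/170 7/170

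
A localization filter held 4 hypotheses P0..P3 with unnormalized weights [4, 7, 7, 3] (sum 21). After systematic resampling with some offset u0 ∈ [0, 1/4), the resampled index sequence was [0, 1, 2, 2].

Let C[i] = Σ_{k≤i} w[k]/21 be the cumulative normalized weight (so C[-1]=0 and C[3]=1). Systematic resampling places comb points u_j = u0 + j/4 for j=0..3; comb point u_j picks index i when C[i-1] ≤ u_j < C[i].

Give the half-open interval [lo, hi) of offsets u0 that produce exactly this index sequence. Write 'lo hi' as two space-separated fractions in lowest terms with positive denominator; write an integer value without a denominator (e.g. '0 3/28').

C = [4/21, 11/21, 6/7, 1]
j=0 picked index 0: u0 ∈ [0, 4/21)
j=1 picked index 1: u0 ∈ [-5/84, 23/84)
j=2 picked index 2: u0 ∈ [1/42, 5/14)
j=3 picked index 2: u0 ∈ [-19/84, 3/28)
intersection: [1/42, 3/28)

1/42 3/28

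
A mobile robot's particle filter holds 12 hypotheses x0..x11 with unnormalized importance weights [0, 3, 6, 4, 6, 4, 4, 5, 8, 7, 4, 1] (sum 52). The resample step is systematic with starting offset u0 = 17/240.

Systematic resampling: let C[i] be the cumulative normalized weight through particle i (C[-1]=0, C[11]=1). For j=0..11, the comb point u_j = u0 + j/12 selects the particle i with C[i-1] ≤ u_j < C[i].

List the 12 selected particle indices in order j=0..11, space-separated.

2 2 3 4 5 6 7 8 8 9 10 11

C = [0, 3/52, 9/52, 1/4, 19/52, 23/52, 27/52, 8/13, 10/13, 47/52, 51/52, 1]
j=0: u_0=17/240 ∈ [3/52, 9/52) → index 2
j=1: u_1=37/240 ∈ [3/52, 9/52) → index 2
j=2: u_2=19/80 ∈ [9/52, 1/4) → index 3
j=3: u_3=77/240 ∈ [1/4, 19/52) → index 4
j=4: u_4=97/240 ∈ [19/52, 23/52) → index 5
j=5: u_5=39/80 ∈ [23/52, 27/52) → index 6
j=6: u_6=137/240 ∈ [27/52, 8/13) → index 7
j=7: u_7=157/240 ∈ [8/13, 10/13) → index 8
j=8: u_8=59/80 ∈ [8/13, 10/13) → index 8
j=9: u_9=197/240 ∈ [10/13, 47/52) → index 9
j=10: u_10=217/240 ∈ [47/52, 51/52) → index 10
j=11: u_11=79/80 ∈ [51/52, 1) → index 11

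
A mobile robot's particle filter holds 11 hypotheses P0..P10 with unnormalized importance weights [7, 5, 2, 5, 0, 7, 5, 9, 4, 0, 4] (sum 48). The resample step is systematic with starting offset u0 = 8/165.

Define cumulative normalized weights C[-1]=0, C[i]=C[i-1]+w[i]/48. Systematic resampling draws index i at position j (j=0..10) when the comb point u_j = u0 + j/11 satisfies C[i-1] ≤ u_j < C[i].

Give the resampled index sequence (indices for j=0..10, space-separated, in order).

C = [7/48, 1/4, 7/24, 19/48, 19/48, 13/24, 31/48, 5/6, 11/12, 11/12, 1]
j=0: u_0=8/165 ∈ [0, 7/48) → index 0
j=1: u_1=23/165 ∈ [0, 7/48) → index 0
j=2: u_2=38/165 ∈ [7/48, 1/4) → index 1
j=3: u_3=53/165 ∈ [7/24, 19/48) → index 3
j=4: u_4=68/165 ∈ [19/48, 13/24) → index 5
j=5: u_5=83/165 ∈ [19/48, 13/24) → index 5
j=6: u_6=98/165 ∈ [13/24, 31/48) → index 6
j=7: u_7=113/165 ∈ [31/48, 5/6) → index 7
j=8: u_8=128/165 ∈ [31/48, 5/6) → index 7
j=9: u_9=13/15 ∈ [5/6, 11/12) → index 8
j=10: u_10=158/165 ∈ [11/12, 1) → index 10

0 0 1 3 5 5 6 7 7 8 10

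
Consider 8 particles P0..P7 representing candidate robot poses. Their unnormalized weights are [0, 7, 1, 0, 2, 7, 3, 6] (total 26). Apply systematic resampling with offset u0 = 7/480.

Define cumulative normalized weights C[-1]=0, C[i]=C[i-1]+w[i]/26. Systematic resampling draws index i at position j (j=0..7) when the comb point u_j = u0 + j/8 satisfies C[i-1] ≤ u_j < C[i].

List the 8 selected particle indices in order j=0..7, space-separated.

1 1 1 5 5 5 6 7

C = [0, 7/26, 4/13, 4/13, 5/13, 17/26, 10/13, 1]
j=0: u_0=7/480 ∈ [0, 7/26) → index 1
j=1: u_1=67/480 ∈ [0, 7/26) → index 1
j=2: u_2=127/480 ∈ [0, 7/26) → index 1
j=3: u_3=187/480 ∈ [5/13, 17/26) → index 5
j=4: u_4=247/480 ∈ [5/13, 17/26) → index 5
j=5: u_5=307/480 ∈ [5/13, 17/26) → index 5
j=6: u_6=367/480 ∈ [17/26, 10/13) → index 6
j=7: u_7=427/480 ∈ [10/13, 1) → index 7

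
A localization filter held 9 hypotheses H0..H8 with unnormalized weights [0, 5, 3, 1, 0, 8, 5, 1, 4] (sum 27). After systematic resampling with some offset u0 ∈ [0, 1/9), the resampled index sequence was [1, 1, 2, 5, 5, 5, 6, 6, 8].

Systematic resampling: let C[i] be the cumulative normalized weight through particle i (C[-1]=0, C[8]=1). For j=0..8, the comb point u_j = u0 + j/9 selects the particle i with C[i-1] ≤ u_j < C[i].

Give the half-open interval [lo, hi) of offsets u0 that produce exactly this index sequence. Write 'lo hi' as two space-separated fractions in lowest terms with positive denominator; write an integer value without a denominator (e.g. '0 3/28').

C = [0, 5/27, 8/27, 1/3, 1/3, 17/27, 22/27, 23/27, 1]
j=0 picked index 1: u0 ∈ [0, 5/27)
j=1 picked index 1: u0 ∈ [-1/9, 2/27)
j=2 picked index 2: u0 ∈ [-1/27, 2/27)
j=3 picked index 5: u0 ∈ [0, 8/27)
j=4 picked index 5: u0 ∈ [-1/9, 5/27)
j=5 picked index 5: u0 ∈ [-2/9, 2/27)
j=6 picked index 6: u0 ∈ [-1/27, 4/27)
j=7 picked index 6: u0 ∈ [-4/27, 1/27)
j=8 picked index 8: u0 ∈ [-1/27, 1/9)
intersection: [0, 1/27)

0 1/27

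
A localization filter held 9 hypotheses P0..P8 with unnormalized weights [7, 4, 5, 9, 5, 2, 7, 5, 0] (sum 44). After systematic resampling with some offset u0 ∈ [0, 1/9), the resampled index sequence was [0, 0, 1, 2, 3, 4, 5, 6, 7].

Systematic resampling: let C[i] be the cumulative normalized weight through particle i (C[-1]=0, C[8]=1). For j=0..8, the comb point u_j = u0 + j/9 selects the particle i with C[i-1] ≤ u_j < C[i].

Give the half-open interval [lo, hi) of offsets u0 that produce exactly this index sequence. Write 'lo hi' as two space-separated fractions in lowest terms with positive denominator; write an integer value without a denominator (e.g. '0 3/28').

C = [7/44, 1/4, 4/11, 25/44, 15/22, 8/11, 39/44, 1, 1]
j=0 picked index 0: u0 ∈ [0, 7/44)
j=1 picked index 0: u0 ∈ [-1/9, 19/396)
j=2 picked index 1: u0 ∈ [-25/396, 1/36)
j=3 picked index 2: u0 ∈ [-1/12, 1/33)
j=4 picked index 3: u0 ∈ [-8/99, 49/396)
j=5 picked index 4: u0 ∈ [5/396, 25/198)
j=6 picked index 5: u0 ∈ [1/66, 2/33)
j=7 picked index 6: u0 ∈ [-5/99, 43/396)
j=8 picked index 7: u0 ∈ [-1/396, 1/9)
intersection: [1/66, 1/36)

1/66 1/36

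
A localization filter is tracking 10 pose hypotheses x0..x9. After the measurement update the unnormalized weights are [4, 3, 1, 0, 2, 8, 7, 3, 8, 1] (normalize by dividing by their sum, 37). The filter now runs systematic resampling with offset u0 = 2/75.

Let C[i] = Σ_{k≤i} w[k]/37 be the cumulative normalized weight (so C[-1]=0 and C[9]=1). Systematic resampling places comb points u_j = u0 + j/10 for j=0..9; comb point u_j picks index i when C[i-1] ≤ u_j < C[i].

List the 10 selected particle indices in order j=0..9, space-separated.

0 1 4 5 5 6 6 7 8 8

C = [4/37, 7/37, 8/37, 8/37, 10/37, 18/37, 25/37, 28/37, 36/37, 1]
j=0: u_0=2/75 ∈ [0, 4/37) → index 0
j=1: u_1=19/150 ∈ [4/37, 7/37) → index 1
j=2: u_2=17/75 ∈ [8/37, 10/37) → index 4
j=3: u_3=49/150 ∈ [10/37, 18/37) → index 5
j=4: u_4=32/75 ∈ [10/37, 18/37) → index 5
j=5: u_5=79/150 ∈ [18/37, 25/37) → index 6
j=6: u_6=47/75 ∈ [18/37, 25/37) → index 6
j=7: u_7=109/150 ∈ [25/37, 28/37) → index 7
j=8: u_8=62/75 ∈ [28/37, 36/37) → index 8
j=9: u_9=139/150 ∈ [28/37, 36/37) → index 8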